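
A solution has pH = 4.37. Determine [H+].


[H+] = 10^(-pH)
[H+] = 10^(-4.37)
[H+] = 4.266e-05 M

4.266e-05 M


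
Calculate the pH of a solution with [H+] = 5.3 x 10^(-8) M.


pH = -log10([H+])
pH = -log10(5.3 x 10^(-8))
pH = 7.2757

7.2757


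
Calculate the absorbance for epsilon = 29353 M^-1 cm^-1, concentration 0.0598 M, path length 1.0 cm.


A = epsilon * c * l
A = 29353 * 0.0598 * 1.0
A = 1755.3094

1755.3094


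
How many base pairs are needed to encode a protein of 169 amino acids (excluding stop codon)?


Each amino acid = 1 codon = 3 bp
bp = 169 * 3 = 507 bp

507 bp


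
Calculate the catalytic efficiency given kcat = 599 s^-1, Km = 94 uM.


Catalytic efficiency = kcat / Km
= 599 / 94
= 6.3723 uM^-1*s^-1

6.3723 uM^-1*s^-1


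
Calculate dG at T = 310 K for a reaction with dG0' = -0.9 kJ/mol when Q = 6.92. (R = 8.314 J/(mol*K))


dG = dG0' + RT * ln(Q) / 1000
dG = -0.9 + 8.314 * 310 * ln(6.92) / 1000
dG = 4.0856 kJ/mol

4.0856 kJ/mol


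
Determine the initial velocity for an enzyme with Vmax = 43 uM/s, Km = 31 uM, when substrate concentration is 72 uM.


v = Vmax * [S] / (Km + [S])
v = 43 * 72 / (31 + 72)
v = 30.0583 uM/s

30.0583 uM/s


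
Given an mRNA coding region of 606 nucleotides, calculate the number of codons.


codons = nucleotides / 3
codons = 606 / 3 = 202

202


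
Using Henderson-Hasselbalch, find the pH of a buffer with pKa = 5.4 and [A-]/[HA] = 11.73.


pH = pKa + log10([A-]/[HA])
pH = 5.4 + log10(11.73)
pH = 6.4693

6.4693


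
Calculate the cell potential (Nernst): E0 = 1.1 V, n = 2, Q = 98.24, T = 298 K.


E = E0 - (RT/nF) * ln(Q)
E = 1.1 - (8.314 * 298 / (2 * 96485)) * ln(98.24)
E = 1.0411 V

1.0411 V


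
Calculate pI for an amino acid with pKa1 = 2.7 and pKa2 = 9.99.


pI = (pKa1 + pKa2) / 2
pI = (2.7 + 9.99) / 2
pI = 6.345

6.345


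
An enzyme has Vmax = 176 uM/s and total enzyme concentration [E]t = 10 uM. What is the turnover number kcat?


kcat = Vmax / [E]t
kcat = 176 / 10
kcat = 17.6 s^-1

17.6 s^-1


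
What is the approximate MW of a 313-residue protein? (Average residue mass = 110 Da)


MW = n_residues * 110 Da
MW = 313 * 110
MW = 34430 Da

34430 Da


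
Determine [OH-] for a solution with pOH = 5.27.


[OH-] = 10^(-pOH)
[OH-] = 10^(-5.27)
[OH-] = 5.370e-06 M

5.370e-06 M


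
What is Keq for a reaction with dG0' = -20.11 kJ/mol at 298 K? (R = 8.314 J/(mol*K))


Keq = exp(-dG0 * 1000 / (R * T))
Keq = exp(-(-20.11) * 1000 / (8.314 * 298))
Keq = 3350.3416

3350.3416


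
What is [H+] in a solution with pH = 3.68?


[H+] = 10^(-pH)
[H+] = 10^(-3.68)
[H+] = 2.089e-04 M

2.089e-04 M


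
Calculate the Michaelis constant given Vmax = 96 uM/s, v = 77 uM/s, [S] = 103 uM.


Km = [S] * (Vmax - v) / v
Km = 103 * (96 - 77) / 77
Km = 25.4156 uM

25.4156 uM


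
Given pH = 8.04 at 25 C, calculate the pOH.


pOH = 14 - pH
pOH = 14 - 8.04
pOH = 5.96

5.96


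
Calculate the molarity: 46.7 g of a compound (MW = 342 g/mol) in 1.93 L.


C = (mass / MW) / volume
C = (46.7 / 342) / 1.93
C = 0.0708 M

0.0708 M


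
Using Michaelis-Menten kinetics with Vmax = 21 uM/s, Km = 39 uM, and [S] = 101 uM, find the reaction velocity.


v = Vmax * [S] / (Km + [S])
v = 21 * 101 / (39 + 101)
v = 15.15 uM/s

15.15 uM/s


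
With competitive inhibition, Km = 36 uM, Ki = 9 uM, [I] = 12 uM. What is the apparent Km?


Km_app = Km * (1 + [I]/Ki)
Km_app = 36 * (1 + 12/9)
Km_app = 84.0 uM

84.0 uM


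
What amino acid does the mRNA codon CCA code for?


Standard genetic code lookup.
Codon CCA -> Pro

Pro


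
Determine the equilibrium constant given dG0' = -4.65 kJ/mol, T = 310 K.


Keq = exp(-dG0 * 1000 / (R * T))
Keq = exp(-(-4.65) * 1000 / (8.314 * 310))
Keq = 6.075

6.075


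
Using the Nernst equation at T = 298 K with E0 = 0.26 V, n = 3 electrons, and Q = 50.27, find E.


E = E0 - (RT/nF) * ln(Q)
E = 0.26 - (8.314 * 298 / (3 * 96485)) * ln(50.27)
E = 0.2265 V

0.2265 V


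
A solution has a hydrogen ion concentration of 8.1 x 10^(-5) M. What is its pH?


pH = -log10([H+])
pH = -log10(8.1 x 10^(-5))
pH = 4.0915

4.0915


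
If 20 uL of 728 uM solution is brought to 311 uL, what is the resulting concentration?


C2 = C1 * V1 / V2
C2 = 728 * 20 / 311
C2 = 46.8167 uM

46.8167 uM


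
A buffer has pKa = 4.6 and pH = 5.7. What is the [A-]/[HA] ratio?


[A-]/[HA] = 10^(pH - pKa)
= 10^(5.7 - 4.6)
= 12.5893

12.5893


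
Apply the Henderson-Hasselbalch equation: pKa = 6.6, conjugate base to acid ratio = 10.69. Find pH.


pH = pKa + log10([A-]/[HA])
pH = 6.6 + log10(10.69)
pH = 7.629

7.629


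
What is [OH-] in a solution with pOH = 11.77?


[OH-] = 10^(-pOH)
[OH-] = 10^(-11.77)
[OH-] = 1.698e-12 M

1.698e-12 M


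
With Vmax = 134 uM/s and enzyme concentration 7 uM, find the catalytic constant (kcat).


kcat = Vmax / [E]t
kcat = 134 / 7
kcat = 19.1429 s^-1

19.1429 s^-1


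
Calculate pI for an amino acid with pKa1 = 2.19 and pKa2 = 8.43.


pI = (pKa1 + pKa2) / 2
pI = (2.19 + 8.43) / 2
pI = 5.31

5.31


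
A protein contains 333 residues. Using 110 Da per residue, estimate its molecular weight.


MW = n_residues * 110 Da
MW = 333 * 110
MW = 36630 Da

36630 Da


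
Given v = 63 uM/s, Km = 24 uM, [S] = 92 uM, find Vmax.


Vmax = v * (Km + [S]) / [S]
Vmax = 63 * (24 + 92) / 92
Vmax = 79.4348 uM/s

79.4348 uM/s


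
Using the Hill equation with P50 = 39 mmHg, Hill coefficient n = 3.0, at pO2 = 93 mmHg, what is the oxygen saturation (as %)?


Y = pO2^n / (P50^n + pO2^n)
Y = 93^3.0 / (39^3.0 + 93^3.0)
Y = 93.13%

93.13%


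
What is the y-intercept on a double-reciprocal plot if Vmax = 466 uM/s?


y-intercept = 1/Vmax
= 1/466
= 0.0021 s/uM

0.0021 s/uM


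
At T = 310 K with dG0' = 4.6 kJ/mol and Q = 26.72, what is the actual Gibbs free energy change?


dG = dG0' + RT * ln(Q) / 1000
dG = 4.6 + 8.314 * 310 * ln(26.72) / 1000
dG = 13.0676 kJ/mol

13.0676 kJ/mol


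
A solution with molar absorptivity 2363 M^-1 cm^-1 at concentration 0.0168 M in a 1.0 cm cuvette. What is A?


A = epsilon * c * l
A = 2363 * 0.0168 * 1.0
A = 39.6984

39.6984


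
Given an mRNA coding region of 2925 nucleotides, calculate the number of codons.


codons = nucleotides / 3
codons = 2925 / 3 = 975

975


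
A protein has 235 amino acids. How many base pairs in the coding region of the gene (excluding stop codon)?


Each amino acid = 1 codon = 3 bp
bp = 235 * 3 = 705 bp

705 bp


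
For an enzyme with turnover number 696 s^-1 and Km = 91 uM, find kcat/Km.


Catalytic efficiency = kcat / Km
= 696 / 91
= 7.6484 uM^-1*s^-1

7.6484 uM^-1*s^-1


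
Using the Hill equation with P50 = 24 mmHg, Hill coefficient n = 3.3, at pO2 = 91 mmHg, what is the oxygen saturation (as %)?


Y = pO2^n / (P50^n + pO2^n)
Y = 91^3.3 / (24^3.3 + 91^3.3)
Y = 98.79%

98.79%


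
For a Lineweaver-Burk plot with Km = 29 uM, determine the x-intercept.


x-intercept = -1/Km
= -1/29
= -0.0345 1/uM

-0.0345 1/uM


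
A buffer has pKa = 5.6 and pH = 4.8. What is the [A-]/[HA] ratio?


[A-]/[HA] = 10^(pH - pKa)
= 10^(4.8 - 5.6)
= 0.1585

0.1585


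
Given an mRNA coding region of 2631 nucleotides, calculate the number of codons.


codons = nucleotides / 3
codons = 2631 / 3 = 877

877


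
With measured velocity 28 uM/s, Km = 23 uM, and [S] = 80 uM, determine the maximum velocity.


Vmax = v * (Km + [S]) / [S]
Vmax = 28 * (23 + 80) / 80
Vmax = 36.05 uM/s

36.05 uM/s


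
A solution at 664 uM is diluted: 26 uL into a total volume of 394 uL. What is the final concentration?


C2 = C1 * V1 / V2
C2 = 664 * 26 / 394
C2 = 43.8173 uM

43.8173 uM


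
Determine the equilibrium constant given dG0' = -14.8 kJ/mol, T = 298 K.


Keq = exp(-dG0 * 1000 / (R * T))
Keq = exp(-(-14.8) * 1000 / (8.314 * 298))
Keq = 392.9138

392.9138


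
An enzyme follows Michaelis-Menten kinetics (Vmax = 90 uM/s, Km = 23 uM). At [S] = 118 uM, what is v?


v = Vmax * [S] / (Km + [S])
v = 90 * 118 / (23 + 118)
v = 75.3191 uM/s

75.3191 uM/s


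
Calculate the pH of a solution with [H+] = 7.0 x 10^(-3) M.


pH = -log10([H+])
pH = -log10(7.0 x 10^(-3))
pH = 2.1549

2.1549


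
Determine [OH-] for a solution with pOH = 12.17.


[OH-] = 10^(-pOH)
[OH-] = 10^(-12.17)
[OH-] = 6.761e-13 M

6.761e-13 M


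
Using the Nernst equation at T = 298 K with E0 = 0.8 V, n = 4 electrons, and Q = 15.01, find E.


E = E0 - (RT/nF) * ln(Q)
E = 0.8 - (8.314 * 298 / (4 * 96485)) * ln(15.01)
E = 0.7826 V

0.7826 V


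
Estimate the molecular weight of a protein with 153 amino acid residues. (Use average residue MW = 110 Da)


MW = n_residues * 110 Da
MW = 153 * 110
MW = 16830 Da

16830 Da


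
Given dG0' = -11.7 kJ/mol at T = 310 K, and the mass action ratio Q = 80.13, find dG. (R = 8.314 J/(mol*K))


dG = dG0' + RT * ln(Q) / 1000
dG = -11.7 + 8.314 * 310 * ln(80.13) / 1000
dG = -0.4018 kJ/mol

-0.4018 kJ/mol


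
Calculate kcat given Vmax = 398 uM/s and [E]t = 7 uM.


kcat = Vmax / [E]t
kcat = 398 / 7
kcat = 56.8571 s^-1

56.8571 s^-1


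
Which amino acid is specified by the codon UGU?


Standard genetic code lookup.
Codon UGU -> Cys

Cys


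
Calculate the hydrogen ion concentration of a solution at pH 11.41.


[H+] = 10^(-pH)
[H+] = 10^(-11.41)
[H+] = 3.890e-12 M

3.890e-12 M


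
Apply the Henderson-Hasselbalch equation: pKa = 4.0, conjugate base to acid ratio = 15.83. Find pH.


pH = pKa + log10([A-]/[HA])
pH = 4.0 + log10(15.83)
pH = 5.1995

5.1995


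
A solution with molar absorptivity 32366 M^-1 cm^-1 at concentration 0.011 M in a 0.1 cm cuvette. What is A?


A = epsilon * c * l
A = 32366 * 0.011 * 0.1
A = 35.6026

35.6026


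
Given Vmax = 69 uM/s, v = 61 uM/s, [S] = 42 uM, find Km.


Km = [S] * (Vmax - v) / v
Km = 42 * (69 - 61) / 61
Km = 5.5082 uM

5.5082 uM


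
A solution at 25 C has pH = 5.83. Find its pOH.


pOH = 14 - pH
pOH = 14 - 5.83
pOH = 8.17

8.17


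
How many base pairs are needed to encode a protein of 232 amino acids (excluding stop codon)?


Each amino acid = 1 codon = 3 bp
bp = 232 * 3 = 696 bp

696 bp


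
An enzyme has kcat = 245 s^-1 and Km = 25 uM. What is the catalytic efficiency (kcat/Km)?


Catalytic efficiency = kcat / Km
= 245 / 25
= 9.8 uM^-1*s^-1

9.8 uM^-1*s^-1


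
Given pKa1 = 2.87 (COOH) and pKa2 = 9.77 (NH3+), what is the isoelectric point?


pI = (pKa1 + pKa2) / 2
pI = (2.87 + 9.77) / 2
pI = 6.32

6.32


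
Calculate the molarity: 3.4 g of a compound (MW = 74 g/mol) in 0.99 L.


C = (mass / MW) / volume
C = (3.4 / 74) / 0.99
C = 0.0464 M

0.0464 M


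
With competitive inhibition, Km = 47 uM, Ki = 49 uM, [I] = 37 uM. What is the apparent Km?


Km_app = Km * (1 + [I]/Ki)
Km_app = 47 * (1 + 37/49)
Km_app = 82.4898 uM

82.4898 uM


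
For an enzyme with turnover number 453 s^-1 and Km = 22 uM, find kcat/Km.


Catalytic efficiency = kcat / Km
= 453 / 22
= 20.5909 uM^-1*s^-1

20.5909 uM^-1*s^-1


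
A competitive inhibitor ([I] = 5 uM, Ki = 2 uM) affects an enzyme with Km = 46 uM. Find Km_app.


Km_app = Km * (1 + [I]/Ki)
Km_app = 46 * (1 + 5/2)
Km_app = 161.0 uM

161.0 uM


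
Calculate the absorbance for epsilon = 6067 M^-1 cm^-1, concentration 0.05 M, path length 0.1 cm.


A = epsilon * c * l
A = 6067 * 0.05 * 0.1
A = 30.335

30.335


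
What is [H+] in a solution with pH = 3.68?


[H+] = 10^(-pH)
[H+] = 10^(-3.68)
[H+] = 2.089e-04 M

2.089e-04 M


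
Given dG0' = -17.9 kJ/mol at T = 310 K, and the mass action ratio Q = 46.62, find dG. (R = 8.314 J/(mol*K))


dG = dG0' + RT * ln(Q) / 1000
dG = -17.9 + 8.314 * 310 * ln(46.62) / 1000
dG = -7.9978 kJ/mol

-7.9978 kJ/mol


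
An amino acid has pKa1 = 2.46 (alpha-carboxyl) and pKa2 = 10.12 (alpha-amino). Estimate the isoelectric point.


pI = (pKa1 + pKa2) / 2
pI = (2.46 + 10.12) / 2
pI = 6.29

6.29


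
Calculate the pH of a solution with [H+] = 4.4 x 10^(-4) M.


pH = -log10([H+])
pH = -log10(4.4 x 10^(-4))
pH = 3.3565

3.3565


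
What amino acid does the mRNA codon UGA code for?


Standard genetic code lookup.
Codon UGA -> Stop

Stop


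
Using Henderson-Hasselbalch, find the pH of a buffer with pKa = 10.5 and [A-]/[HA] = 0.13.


pH = pKa + log10([A-]/[HA])
pH = 10.5 + log10(0.13)
pH = 9.6139

9.6139


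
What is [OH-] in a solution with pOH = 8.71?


[OH-] = 10^(-pOH)
[OH-] = 10^(-8.71)
[OH-] = 1.950e-09 M

1.950e-09 M


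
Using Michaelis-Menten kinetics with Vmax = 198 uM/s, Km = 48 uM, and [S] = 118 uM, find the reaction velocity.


v = Vmax * [S] / (Km + [S])
v = 198 * 118 / (48 + 118)
v = 140.747 uM/s

140.747 uM/s


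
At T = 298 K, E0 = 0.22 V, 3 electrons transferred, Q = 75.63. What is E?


E = E0 - (RT/nF) * ln(Q)
E = 0.22 - (8.314 * 298 / (3 * 96485)) * ln(75.63)
E = 0.183 V

0.183 V


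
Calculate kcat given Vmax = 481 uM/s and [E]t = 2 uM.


kcat = Vmax / [E]t
kcat = 481 / 2
kcat = 240.5 s^-1

240.5 s^-1


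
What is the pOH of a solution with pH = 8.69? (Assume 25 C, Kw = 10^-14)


pOH = 14 - pH
pOH = 14 - 8.69
pOH = 5.31

5.31


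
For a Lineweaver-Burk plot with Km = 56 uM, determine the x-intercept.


x-intercept = -1/Km
= -1/56
= -0.0179 1/uM

-0.0179 1/uM


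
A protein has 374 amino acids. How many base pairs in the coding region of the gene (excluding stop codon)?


Each amino acid = 1 codon = 3 bp
bp = 374 * 3 = 1122 bp

1122 bp


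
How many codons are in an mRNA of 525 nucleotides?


codons = nucleotides / 3
codons = 525 / 3 = 175

175


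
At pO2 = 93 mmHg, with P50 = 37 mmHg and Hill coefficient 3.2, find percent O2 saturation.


Y = pO2^n / (P50^n + pO2^n)
Y = 93^3.2 / (37^3.2 + 93^3.2)
Y = 95.02%

95.02%


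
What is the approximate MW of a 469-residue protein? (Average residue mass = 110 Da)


MW = n_residues * 110 Da
MW = 469 * 110
MW = 51590 Da

51590 Da


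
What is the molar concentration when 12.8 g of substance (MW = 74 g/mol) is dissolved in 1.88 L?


C = (mass / MW) / volume
C = (12.8 / 74) / 1.88
C = 0.092 M

0.092 M


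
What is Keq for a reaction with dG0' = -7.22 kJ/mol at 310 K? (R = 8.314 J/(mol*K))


Keq = exp(-dG0 * 1000 / (R * T))
Keq = exp(-(-7.22) * 1000 / (8.314 * 310))
Keq = 16.4667

16.4667


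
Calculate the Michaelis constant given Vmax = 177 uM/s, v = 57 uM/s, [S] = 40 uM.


Km = [S] * (Vmax - v) / v
Km = 40 * (177 - 57) / 57
Km = 84.2105 uM

84.2105 uM


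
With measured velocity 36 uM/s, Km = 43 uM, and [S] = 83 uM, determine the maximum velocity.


Vmax = v * (Km + [S]) / [S]
Vmax = 36 * (43 + 83) / 83
Vmax = 54.6506 uM/s

54.6506 uM/s


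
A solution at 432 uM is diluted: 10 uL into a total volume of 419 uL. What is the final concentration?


C2 = C1 * V1 / V2
C2 = 432 * 10 / 419
C2 = 10.3103 uM

10.3103 uM


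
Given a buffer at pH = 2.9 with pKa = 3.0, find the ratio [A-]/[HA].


[A-]/[HA] = 10^(pH - pKa)
= 10^(2.9 - 3.0)
= 0.7943

0.7943


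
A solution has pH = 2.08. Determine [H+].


[H+] = 10^(-pH)
[H+] = 10^(-2.08)
[H+] = 0.0083 M

0.0083 M


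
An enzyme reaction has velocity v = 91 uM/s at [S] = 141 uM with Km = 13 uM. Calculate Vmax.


Vmax = v * (Km + [S]) / [S]
Vmax = 91 * (13 + 141) / 141
Vmax = 99.3901 uM/s

99.3901 uM/s


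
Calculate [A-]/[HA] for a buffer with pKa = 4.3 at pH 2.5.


[A-]/[HA] = 10^(pH - pKa)
= 10^(2.5 - 4.3)
= 0.0158

0.0158


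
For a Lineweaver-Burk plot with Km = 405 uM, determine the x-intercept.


x-intercept = -1/Km
= -1/405
= -0.0025 1/uM

-0.0025 1/uM


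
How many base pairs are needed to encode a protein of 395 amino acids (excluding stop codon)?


Each amino acid = 1 codon = 3 bp
bp = 395 * 3 = 1185 bp

1185 bp


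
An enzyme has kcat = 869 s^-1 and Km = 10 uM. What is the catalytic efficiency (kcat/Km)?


Catalytic efficiency = kcat / Km
= 869 / 10
= 86.9 uM^-1*s^-1

86.9 uM^-1*s^-1


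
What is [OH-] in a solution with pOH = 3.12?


[OH-] = 10^(-pOH)
[OH-] = 10^(-3.12)
[OH-] = 7.586e-04 M

7.586e-04 M


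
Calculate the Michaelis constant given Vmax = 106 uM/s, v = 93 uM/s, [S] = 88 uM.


Km = [S] * (Vmax - v) / v
Km = 88 * (106 - 93) / 93
Km = 12.3011 uM

12.3011 uM


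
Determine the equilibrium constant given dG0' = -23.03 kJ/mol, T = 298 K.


Keq = exp(-dG0 * 1000 / (R * T))
Keq = exp(-(-23.03) * 1000 / (8.314 * 298))
Keq = 10887.7198

10887.7198


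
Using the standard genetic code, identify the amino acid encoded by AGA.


Standard genetic code lookup.
Codon AGA -> Arg

Arg


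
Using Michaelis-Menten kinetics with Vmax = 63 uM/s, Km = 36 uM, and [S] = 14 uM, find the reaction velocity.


v = Vmax * [S] / (Km + [S])
v = 63 * 14 / (36 + 14)
v = 17.64 uM/s

17.64 uM/s


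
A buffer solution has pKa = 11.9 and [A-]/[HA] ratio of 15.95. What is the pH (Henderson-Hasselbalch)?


pH = pKa + log10([A-]/[HA])
pH = 11.9 + log10(15.95)
pH = 13.1028

13.1028


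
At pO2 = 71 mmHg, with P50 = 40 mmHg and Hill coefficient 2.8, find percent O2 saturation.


Y = pO2^n / (P50^n + pO2^n)
Y = 71^2.8 / (40^2.8 + 71^2.8)
Y = 83.29%

83.29%


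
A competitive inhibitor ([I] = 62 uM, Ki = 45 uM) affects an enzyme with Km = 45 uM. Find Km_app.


Km_app = Km * (1 + [I]/Ki)
Km_app = 45 * (1 + 62/45)
Km_app = 107.0 uM

107.0 uM


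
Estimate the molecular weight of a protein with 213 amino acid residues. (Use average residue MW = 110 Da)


MW = n_residues * 110 Da
MW = 213 * 110
MW = 23430 Da

23430 Da


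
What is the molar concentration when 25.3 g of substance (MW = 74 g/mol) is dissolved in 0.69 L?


C = (mass / MW) / volume
C = (25.3 / 74) / 0.69
C = 0.4955 M

0.4955 M


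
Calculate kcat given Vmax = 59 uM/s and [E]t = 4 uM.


kcat = Vmax / [E]t
kcat = 59 / 4
kcat = 14.75 s^-1

14.75 s^-1


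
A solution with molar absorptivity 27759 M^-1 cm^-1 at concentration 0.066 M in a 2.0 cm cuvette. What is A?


A = epsilon * c * l
A = 27759 * 0.066 * 2.0
A = 3664.188

3664.188


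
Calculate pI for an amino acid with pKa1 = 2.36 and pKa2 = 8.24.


pI = (pKa1 + pKa2) / 2
pI = (2.36 + 8.24) / 2
pI = 5.3

5.3


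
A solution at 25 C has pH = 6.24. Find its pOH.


pOH = 14 - pH
pOH = 14 - 6.24
pOH = 7.76

7.76


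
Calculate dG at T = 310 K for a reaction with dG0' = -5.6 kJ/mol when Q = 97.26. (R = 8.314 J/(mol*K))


dG = dG0' + RT * ln(Q) / 1000
dG = -5.6 + 8.314 * 310 * ln(97.26) / 1000
dG = 6.1975 kJ/mol

6.1975 kJ/mol


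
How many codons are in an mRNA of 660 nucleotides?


codons = nucleotides / 3
codons = 660 / 3 = 220

220


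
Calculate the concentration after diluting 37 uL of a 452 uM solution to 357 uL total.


C2 = C1 * V1 / V2
C2 = 452 * 37 / 357
C2 = 46.8459 uM

46.8459 uM


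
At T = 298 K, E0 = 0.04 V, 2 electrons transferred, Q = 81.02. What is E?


E = E0 - (RT/nF) * ln(Q)
E = 0.04 - (8.314 * 298 / (2 * 96485)) * ln(81.02)
E = -0.0164 V

-0.0164 V


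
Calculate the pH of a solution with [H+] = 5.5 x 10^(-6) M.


pH = -log10([H+])
pH = -log10(5.5 x 10^(-6))
pH = 5.2596

5.2596


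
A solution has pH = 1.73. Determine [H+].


[H+] = 10^(-pH)
[H+] = 10^(-1.73)
[H+] = 0.0186 M

0.0186 M


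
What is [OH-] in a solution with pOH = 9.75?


[OH-] = 10^(-pOH)
[OH-] = 10^(-9.75)
[OH-] = 1.778e-10 M

1.778e-10 M


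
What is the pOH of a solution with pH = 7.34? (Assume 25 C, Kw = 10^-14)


pOH = 14 - pH
pOH = 14 - 7.34
pOH = 6.66

6.66


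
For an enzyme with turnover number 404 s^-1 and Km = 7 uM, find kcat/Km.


Catalytic efficiency = kcat / Km
= 404 / 7
= 57.7143 uM^-1*s^-1

57.7143 uM^-1*s^-1


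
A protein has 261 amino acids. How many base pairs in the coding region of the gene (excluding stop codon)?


Each amino acid = 1 codon = 3 bp
bp = 261 * 3 = 783 bp

783 bp


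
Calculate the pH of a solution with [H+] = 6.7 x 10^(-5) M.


pH = -log10([H+])
pH = -log10(6.7 x 10^(-5))
pH = 4.1739

4.1739


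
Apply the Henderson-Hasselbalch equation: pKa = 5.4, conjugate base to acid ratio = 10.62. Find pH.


pH = pKa + log10([A-]/[HA])
pH = 5.4 + log10(10.62)
pH = 6.4261

6.4261


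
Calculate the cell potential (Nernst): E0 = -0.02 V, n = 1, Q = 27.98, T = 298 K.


E = E0 - (RT/nF) * ln(Q)
E = -0.02 - (8.314 * 298 / (1 * 96485)) * ln(27.98)
E = -0.1055 V

-0.1055 V


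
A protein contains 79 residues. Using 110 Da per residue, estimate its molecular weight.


MW = n_residues * 110 Da
MW = 79 * 110
MW = 8690 Da

8690 Da


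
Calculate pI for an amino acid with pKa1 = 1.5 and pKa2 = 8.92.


pI = (pKa1 + pKa2) / 2
pI = (1.5 + 8.92) / 2
pI = 5.21

5.21


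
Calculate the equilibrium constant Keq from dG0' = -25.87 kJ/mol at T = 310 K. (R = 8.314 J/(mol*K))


Keq = exp(-dG0 * 1000 / (R * T))
Keq = exp(-(-25.87) * 1000 / (8.314 * 310))
Keq = 22867.6952

22867.6952


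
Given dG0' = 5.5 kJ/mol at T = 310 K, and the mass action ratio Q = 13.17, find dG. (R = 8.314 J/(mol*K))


dG = dG0' + RT * ln(Q) / 1000
dG = 5.5 + 8.314 * 310 * ln(13.17) / 1000
dG = 12.1442 kJ/mol

12.1442 kJ/mol


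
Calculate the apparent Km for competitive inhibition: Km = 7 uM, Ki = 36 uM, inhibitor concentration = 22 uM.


Km_app = Km * (1 + [I]/Ki)
Km_app = 7 * (1 + 22/36)
Km_app = 11.2778 uM

11.2778 uM


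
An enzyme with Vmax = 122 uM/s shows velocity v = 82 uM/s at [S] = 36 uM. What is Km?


Km = [S] * (Vmax - v) / v
Km = 36 * (122 - 82) / 82
Km = 17.561 uM

17.561 uM


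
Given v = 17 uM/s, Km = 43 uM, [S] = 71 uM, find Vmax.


Vmax = v * (Km + [S]) / [S]
Vmax = 17 * (43 + 71) / 71
Vmax = 27.2958 uM/s

27.2958 uM/s


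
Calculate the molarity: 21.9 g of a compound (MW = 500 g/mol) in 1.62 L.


C = (mass / MW) / volume
C = (21.9 / 500) / 1.62
C = 0.027 M

0.027 M


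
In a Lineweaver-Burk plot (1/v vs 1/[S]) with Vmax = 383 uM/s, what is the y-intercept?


y-intercept = 1/Vmax
= 1/383
= 0.0026 s/uM

0.0026 s/uM


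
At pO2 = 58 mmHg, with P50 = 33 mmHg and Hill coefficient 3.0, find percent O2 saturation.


Y = pO2^n / (P50^n + pO2^n)
Y = 58^3.0 / (33^3.0 + 58^3.0)
Y = 84.45%

84.45%


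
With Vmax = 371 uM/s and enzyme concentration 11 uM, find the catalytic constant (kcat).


kcat = Vmax / [E]t
kcat = 371 / 11
kcat = 33.7273 s^-1

33.7273 s^-1


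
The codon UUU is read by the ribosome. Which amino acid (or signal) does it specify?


Standard genetic code lookup.
Codon UUU -> Phe

Phe


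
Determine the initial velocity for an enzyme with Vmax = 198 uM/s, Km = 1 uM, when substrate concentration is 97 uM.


v = Vmax * [S] / (Km + [S])
v = 198 * 97 / (1 + 97)
v = 195.9796 uM/s

195.9796 uM/s


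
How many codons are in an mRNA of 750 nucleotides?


codons = nucleotides / 3
codons = 750 / 3 = 250

250


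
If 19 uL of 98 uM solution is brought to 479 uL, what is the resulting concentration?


C2 = C1 * V1 / V2
C2 = 98 * 19 / 479
C2 = 3.8873 uM

3.8873 uM


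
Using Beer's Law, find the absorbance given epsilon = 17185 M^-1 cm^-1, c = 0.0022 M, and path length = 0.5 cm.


A = epsilon * c * l
A = 17185 * 0.0022 * 0.5
A = 18.9035

18.9035


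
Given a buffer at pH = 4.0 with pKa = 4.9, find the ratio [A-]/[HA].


[A-]/[HA] = 10^(pH - pKa)
= 10^(4.0 - 4.9)
= 0.1259

0.1259


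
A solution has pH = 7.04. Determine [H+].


[H+] = 10^(-pH)
[H+] = 10^(-7.04)
[H+] = 9.120e-08 M

9.120e-08 M


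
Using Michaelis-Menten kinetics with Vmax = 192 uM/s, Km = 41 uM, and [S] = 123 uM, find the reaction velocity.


v = Vmax * [S] / (Km + [S])
v = 192 * 123 / (41 + 123)
v = 144.0 uM/s

144.0 uM/s


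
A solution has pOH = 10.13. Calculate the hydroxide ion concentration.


[OH-] = 10^(-pOH)
[OH-] = 10^(-10.13)
[OH-] = 7.413e-11 M

7.413e-11 M


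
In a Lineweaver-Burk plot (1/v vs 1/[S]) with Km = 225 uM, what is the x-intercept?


x-intercept = -1/Km
= -1/225
= -0.0044 1/uM

-0.0044 1/uM


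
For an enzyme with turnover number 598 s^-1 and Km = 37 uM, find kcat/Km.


Catalytic efficiency = kcat / Km
= 598 / 37
= 16.1622 uM^-1*s^-1

16.1622 uM^-1*s^-1


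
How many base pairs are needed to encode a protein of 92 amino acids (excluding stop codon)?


Each amino acid = 1 codon = 3 bp
bp = 92 * 3 = 276 bp

276 bp


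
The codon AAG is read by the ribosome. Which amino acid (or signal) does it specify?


Standard genetic code lookup.
Codon AAG -> Lys

Lys


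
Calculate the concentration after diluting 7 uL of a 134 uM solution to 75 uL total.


C2 = C1 * V1 / V2
C2 = 134 * 7 / 75
C2 = 12.5067 uM

12.5067 uM


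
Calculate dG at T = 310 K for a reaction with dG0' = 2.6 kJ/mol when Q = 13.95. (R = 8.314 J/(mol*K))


dG = dG0' + RT * ln(Q) / 1000
dG = 2.6 + 8.314 * 310 * ln(13.95) / 1000
dG = 9.3925 kJ/mol

9.3925 kJ/mol


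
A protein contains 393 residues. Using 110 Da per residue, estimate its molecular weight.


MW = n_residues * 110 Da
MW = 393 * 110
MW = 43230 Da

43230 Da


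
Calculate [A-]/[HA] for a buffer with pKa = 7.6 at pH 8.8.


[A-]/[HA] = 10^(pH - pKa)
= 10^(8.8 - 7.6)
= 15.8489

15.8489


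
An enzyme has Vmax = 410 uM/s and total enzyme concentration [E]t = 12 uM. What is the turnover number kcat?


kcat = Vmax / [E]t
kcat = 410 / 12
kcat = 34.1667 s^-1

34.1667 s^-1


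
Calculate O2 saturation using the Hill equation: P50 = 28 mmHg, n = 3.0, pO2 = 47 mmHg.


Y = pO2^n / (P50^n + pO2^n)
Y = 47^3.0 / (28^3.0 + 47^3.0)
Y = 82.55%

82.55%


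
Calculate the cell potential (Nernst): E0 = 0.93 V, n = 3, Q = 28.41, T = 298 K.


E = E0 - (RT/nF) * ln(Q)
E = 0.93 - (8.314 * 298 / (3 * 96485)) * ln(28.41)
E = 0.9014 V

0.9014 V


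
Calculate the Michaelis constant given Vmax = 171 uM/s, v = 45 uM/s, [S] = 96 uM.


Km = [S] * (Vmax - v) / v
Km = 96 * (171 - 45) / 45
Km = 268.8 uM

268.8 uM


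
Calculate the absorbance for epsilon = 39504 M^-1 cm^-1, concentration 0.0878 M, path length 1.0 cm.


A = epsilon * c * l
A = 39504 * 0.0878 * 1.0
A = 3468.4512

3468.4512


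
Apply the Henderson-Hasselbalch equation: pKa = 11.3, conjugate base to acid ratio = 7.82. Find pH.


pH = pKa + log10([A-]/[HA])
pH = 11.3 + log10(7.82)
pH = 12.1932

12.1932


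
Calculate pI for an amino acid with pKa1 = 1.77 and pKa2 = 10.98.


pI = (pKa1 + pKa2) / 2
pI = (1.77 + 10.98) / 2
pI = 6.375

6.375


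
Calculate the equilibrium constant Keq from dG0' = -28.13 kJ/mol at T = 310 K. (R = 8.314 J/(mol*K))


Keq = exp(-dG0 * 1000 / (R * T))
Keq = exp(-(-28.13) * 1000 / (8.314 * 310))
Keq = 54959.595

54959.595


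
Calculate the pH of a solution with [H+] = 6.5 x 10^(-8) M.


pH = -log10([H+])
pH = -log10(6.5 x 10^(-8))
pH = 7.1871

7.1871


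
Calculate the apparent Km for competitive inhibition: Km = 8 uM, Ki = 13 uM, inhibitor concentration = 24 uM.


Km_app = Km * (1 + [I]/Ki)
Km_app = 8 * (1 + 24/13)
Km_app = 22.7692 uM

22.7692 uM


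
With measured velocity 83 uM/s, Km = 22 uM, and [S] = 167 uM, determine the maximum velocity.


Vmax = v * (Km + [S]) / [S]
Vmax = 83 * (22 + 167) / 167
Vmax = 93.9341 uM/s

93.9341 uM/s


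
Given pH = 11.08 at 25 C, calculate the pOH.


pOH = 14 - pH
pOH = 14 - 11.08
pOH = 2.92

2.92


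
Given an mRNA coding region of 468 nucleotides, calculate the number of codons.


codons = nucleotides / 3
codons = 468 / 3 = 156

156


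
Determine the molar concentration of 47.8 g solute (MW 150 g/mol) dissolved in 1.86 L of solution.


C = (mass / MW) / volume
C = (47.8 / 150) / 1.86
C = 0.1713 M

0.1713 M


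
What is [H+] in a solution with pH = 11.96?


[H+] = 10^(-pH)
[H+] = 10^(-11.96)
[H+] = 1.096e-12 M

1.096e-12 M


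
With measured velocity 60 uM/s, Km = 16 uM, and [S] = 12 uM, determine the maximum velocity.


Vmax = v * (Km + [S]) / [S]
Vmax = 60 * (16 + 12) / 12
Vmax = 140.0 uM/s

140.0 uM/s


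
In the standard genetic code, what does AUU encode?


Standard genetic code lookup.
Codon AUU -> Ile

Ile


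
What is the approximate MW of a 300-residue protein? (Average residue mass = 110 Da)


MW = n_residues * 110 Da
MW = 300 * 110
MW = 33000 Da

33000 Da


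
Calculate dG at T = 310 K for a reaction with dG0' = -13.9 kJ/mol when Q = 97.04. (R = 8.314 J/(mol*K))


dG = dG0' + RT * ln(Q) / 1000
dG = -13.9 + 8.314 * 310 * ln(97.04) / 1000
dG = -2.1084 kJ/mol

-2.1084 kJ/mol


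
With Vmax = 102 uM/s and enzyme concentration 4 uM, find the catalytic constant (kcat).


kcat = Vmax / [E]t
kcat = 102 / 4
kcat = 25.5 s^-1

25.5 s^-1


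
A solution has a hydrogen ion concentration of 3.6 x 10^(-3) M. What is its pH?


pH = -log10([H+])
pH = -log10(3.6 x 10^(-3))
pH = 2.4437

2.4437


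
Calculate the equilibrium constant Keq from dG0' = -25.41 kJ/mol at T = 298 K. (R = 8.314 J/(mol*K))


Keq = exp(-dG0 * 1000 / (R * T))
Keq = exp(-(-25.41) * 1000 / (8.314 * 298))
Keq = 28452.995

28452.995


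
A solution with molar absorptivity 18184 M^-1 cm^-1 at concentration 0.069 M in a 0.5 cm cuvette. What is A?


A = epsilon * c * l
A = 18184 * 0.069 * 0.5
A = 627.348

627.348


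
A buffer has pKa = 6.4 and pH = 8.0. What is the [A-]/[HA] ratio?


[A-]/[HA] = 10^(pH - pKa)
= 10^(8.0 - 6.4)
= 39.8107

39.8107


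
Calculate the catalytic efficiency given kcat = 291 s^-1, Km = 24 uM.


Catalytic efficiency = kcat / Km
= 291 / 24
= 12.125 uM^-1*s^-1

12.125 uM^-1*s^-1


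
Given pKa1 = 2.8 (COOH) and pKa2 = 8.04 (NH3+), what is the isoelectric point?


pI = (pKa1 + pKa2) / 2
pI = (2.8 + 8.04) / 2
pI = 5.42

5.42


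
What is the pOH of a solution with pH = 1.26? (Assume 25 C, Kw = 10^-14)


pOH = 14 - pH
pOH = 14 - 1.26
pOH = 12.74

12.74


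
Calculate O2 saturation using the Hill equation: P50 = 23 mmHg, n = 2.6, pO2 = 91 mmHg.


Y = pO2^n / (P50^n + pO2^n)
Y = 91^2.6 / (23^2.6 + 91^2.6)
Y = 97.28%

97.28%


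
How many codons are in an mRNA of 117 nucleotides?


codons = nucleotides / 3
codons = 117 / 3 = 39

39


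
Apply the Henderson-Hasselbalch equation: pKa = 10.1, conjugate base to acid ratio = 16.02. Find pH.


pH = pKa + log10([A-]/[HA])
pH = 10.1 + log10(16.02)
pH = 11.3047

11.3047


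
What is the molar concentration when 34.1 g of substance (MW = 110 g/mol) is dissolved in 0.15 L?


C = (mass / MW) / volume
C = (34.1 / 110) / 0.15
C = 2.0667 M

2.0667 M


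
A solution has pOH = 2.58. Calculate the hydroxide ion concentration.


[OH-] = 10^(-pOH)
[OH-] = 10^(-2.58)
[OH-] = 0.0026 M

0.0026 M


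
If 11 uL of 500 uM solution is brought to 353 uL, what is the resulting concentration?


C2 = C1 * V1 / V2
C2 = 500 * 11 / 353
C2 = 15.5807 uM

15.5807 uM


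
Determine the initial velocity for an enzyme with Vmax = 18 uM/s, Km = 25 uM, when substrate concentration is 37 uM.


v = Vmax * [S] / (Km + [S])
v = 18 * 37 / (25 + 37)
v = 10.7419 uM/s

10.7419 uM/s


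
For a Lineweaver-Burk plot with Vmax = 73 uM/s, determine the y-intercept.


y-intercept = 1/Vmax
= 1/73
= 0.0137 s/uM

0.0137 s/uM


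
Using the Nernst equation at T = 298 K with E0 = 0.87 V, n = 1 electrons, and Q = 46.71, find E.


E = E0 - (RT/nF) * ln(Q)
E = 0.87 - (8.314 * 298 / (1 * 96485)) * ln(46.71)
E = 0.7713 V

0.7713 V


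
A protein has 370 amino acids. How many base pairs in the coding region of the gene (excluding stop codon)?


Each amino acid = 1 codon = 3 bp
bp = 370 * 3 = 1110 bp

1110 bp


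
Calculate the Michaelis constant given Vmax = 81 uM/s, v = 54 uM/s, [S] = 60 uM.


Km = [S] * (Vmax - v) / v
Km = 60 * (81 - 54) / 54
Km = 30.0 uM

30.0 uM


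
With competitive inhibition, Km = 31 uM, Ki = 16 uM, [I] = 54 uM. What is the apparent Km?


Km_app = Km * (1 + [I]/Ki)
Km_app = 31 * (1 + 54/16)
Km_app = 135.625 uM

135.625 uM


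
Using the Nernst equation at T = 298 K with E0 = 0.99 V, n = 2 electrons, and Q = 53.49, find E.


E = E0 - (RT/nF) * ln(Q)
E = 0.99 - (8.314 * 298 / (2 * 96485)) * ln(53.49)
E = 0.9389 V

0.9389 V


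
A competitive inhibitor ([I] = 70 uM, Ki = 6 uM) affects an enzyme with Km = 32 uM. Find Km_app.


Km_app = Km * (1 + [I]/Ki)
Km_app = 32 * (1 + 70/6)
Km_app = 405.3333 uM

405.3333 uM


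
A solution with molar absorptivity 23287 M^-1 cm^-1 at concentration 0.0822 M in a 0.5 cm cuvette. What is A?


A = epsilon * c * l
A = 23287 * 0.0822 * 0.5
A = 957.0957

957.0957


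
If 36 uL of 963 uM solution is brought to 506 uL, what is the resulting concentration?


C2 = C1 * V1 / V2
C2 = 963 * 36 / 506
C2 = 68.5138 uM

68.5138 uM


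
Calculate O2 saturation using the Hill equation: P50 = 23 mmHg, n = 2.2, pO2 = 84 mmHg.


Y = pO2^n / (P50^n + pO2^n)
Y = 84^2.2 / (23^2.2 + 84^2.2)
Y = 94.53%

94.53%


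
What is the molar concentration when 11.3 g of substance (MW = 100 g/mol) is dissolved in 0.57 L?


C = (mass / MW) / volume
C = (11.3 / 100) / 0.57
C = 0.1982 M

0.1982 M


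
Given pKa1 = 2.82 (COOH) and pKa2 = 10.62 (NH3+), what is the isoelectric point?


pI = (pKa1 + pKa2) / 2
pI = (2.82 + 10.62) / 2
pI = 6.72

6.72


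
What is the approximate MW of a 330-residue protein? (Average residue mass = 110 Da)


MW = n_residues * 110 Da
MW = 330 * 110
MW = 36300 Da

36300 Da


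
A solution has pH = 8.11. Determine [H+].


[H+] = 10^(-pH)
[H+] = 10^(-8.11)
[H+] = 7.762e-09 M

7.762e-09 M


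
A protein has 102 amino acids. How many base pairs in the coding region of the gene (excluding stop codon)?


Each amino acid = 1 codon = 3 bp
bp = 102 * 3 = 306 bp

306 bp


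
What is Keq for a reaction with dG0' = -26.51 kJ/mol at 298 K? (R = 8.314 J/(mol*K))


Keq = exp(-dG0 * 1000 / (R * T))
Keq = exp(-(-26.51) * 1000 / (8.314 * 298))
Keq = 44355.4899

44355.4899


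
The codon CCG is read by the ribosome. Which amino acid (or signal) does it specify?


Standard genetic code lookup.
Codon CCG -> Pro

Pro


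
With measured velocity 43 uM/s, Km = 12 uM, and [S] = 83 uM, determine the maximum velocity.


Vmax = v * (Km + [S]) / [S]
Vmax = 43 * (12 + 83) / 83
Vmax = 49.2169 uM/s

49.2169 uM/s


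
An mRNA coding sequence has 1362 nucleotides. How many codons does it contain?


codons = nucleotides / 3
codons = 1362 / 3 = 454

454


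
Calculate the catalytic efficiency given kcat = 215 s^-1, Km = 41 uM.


Catalytic efficiency = kcat / Km
= 215 / 41
= 5.2439 uM^-1*s^-1

5.2439 uM^-1*s^-1


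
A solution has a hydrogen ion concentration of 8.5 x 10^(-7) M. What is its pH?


pH = -log10([H+])
pH = -log10(8.5 x 10^(-7))
pH = 6.0706

6.0706


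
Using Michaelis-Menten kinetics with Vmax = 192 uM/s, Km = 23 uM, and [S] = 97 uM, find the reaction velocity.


v = Vmax * [S] / (Km + [S])
v = 192 * 97 / (23 + 97)
v = 155.2 uM/s

155.2 uM/s


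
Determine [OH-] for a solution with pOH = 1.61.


[OH-] = 10^(-pOH)
[OH-] = 10^(-1.61)
[OH-] = 0.0245 M

0.0245 M


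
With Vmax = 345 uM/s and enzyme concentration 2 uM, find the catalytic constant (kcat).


kcat = Vmax / [E]t
kcat = 345 / 2
kcat = 172.5 s^-1

172.5 s^-1


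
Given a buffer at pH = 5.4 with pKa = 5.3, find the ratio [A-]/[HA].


[A-]/[HA] = 10^(pH - pKa)
= 10^(5.4 - 5.3)
= 1.2589

1.2589


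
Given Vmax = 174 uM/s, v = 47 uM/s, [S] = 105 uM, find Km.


Km = [S] * (Vmax - v) / v
Km = 105 * (174 - 47) / 47
Km = 283.7234 uM

283.7234 uM


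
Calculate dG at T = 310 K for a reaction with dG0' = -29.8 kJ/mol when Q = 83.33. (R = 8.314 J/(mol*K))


dG = dG0' + RT * ln(Q) / 1000
dG = -29.8 + 8.314 * 310 * ln(83.33) / 1000
dG = -18.4009 kJ/mol

-18.4009 kJ/mol


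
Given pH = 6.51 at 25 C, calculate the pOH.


pOH = 14 - pH
pOH = 14 - 6.51
pOH = 7.49

7.49


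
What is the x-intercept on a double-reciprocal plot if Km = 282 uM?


x-intercept = -1/Km
= -1/282
= -0.0035 1/uM

-0.0035 1/uM


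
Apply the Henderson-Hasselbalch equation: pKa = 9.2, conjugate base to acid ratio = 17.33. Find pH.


pH = pKa + log10([A-]/[HA])
pH = 9.2 + log10(17.33)
pH = 10.4388

10.4388


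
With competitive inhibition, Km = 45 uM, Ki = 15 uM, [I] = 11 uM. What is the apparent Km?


Km_app = Km * (1 + [I]/Ki)
Km_app = 45 * (1 + 11/15)
Km_app = 78.0 uM

78.0 uM


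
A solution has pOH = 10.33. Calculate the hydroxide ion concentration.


[OH-] = 10^(-pOH)
[OH-] = 10^(-10.33)
[OH-] = 4.677e-11 M

4.677e-11 M


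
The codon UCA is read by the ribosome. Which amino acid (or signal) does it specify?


Standard genetic code lookup.
Codon UCA -> Ser

Ser


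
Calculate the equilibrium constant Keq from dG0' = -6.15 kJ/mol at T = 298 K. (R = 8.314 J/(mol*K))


Keq = exp(-dG0 * 1000 / (R * T))
Keq = exp(-(-6.15) * 1000 / (8.314 * 298))
Keq = 11.9684

11.9684


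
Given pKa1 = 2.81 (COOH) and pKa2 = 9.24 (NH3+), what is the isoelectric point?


pI = (pKa1 + pKa2) / 2
pI = (2.81 + 9.24) / 2
pI = 6.025

6.025


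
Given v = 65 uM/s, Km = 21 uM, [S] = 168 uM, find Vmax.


Vmax = v * (Km + [S]) / [S]
Vmax = 65 * (21 + 168) / 168
Vmax = 73.125 uM/s

73.125 uM/s


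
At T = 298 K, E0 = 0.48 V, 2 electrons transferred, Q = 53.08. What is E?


E = E0 - (RT/nF) * ln(Q)
E = 0.48 - (8.314 * 298 / (2 * 96485)) * ln(53.08)
E = 0.429 V

0.429 V


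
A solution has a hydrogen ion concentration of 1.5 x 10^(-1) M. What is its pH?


pH = -log10([H+])
pH = -log10(1.5 x 10^(-1))
pH = 0.8239

0.8239


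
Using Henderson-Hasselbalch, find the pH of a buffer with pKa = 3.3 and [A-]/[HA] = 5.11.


pH = pKa + log10([A-]/[HA])
pH = 3.3 + log10(5.11)
pH = 4.0084

4.0084


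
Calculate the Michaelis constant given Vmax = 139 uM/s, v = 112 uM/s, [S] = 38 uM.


Km = [S] * (Vmax - v) / v
Km = 38 * (139 - 112) / 112
Km = 9.1607 uM

9.1607 uM


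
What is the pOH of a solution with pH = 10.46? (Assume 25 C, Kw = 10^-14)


pOH = 14 - pH
pOH = 14 - 10.46
pOH = 3.54

3.54


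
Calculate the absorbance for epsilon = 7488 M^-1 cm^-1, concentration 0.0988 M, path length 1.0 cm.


A = epsilon * c * l
A = 7488 * 0.0988 * 1.0
A = 739.8144

739.8144


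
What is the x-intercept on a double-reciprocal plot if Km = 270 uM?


x-intercept = -1/Km
= -1/270
= -0.0037 1/uM

-0.0037 1/uM


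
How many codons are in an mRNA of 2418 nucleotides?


codons = nucleotides / 3
codons = 2418 / 3 = 806

806


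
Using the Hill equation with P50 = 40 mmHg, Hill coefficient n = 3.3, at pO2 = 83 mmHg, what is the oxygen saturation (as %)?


Y = pO2^n / (P50^n + pO2^n)
Y = 83^3.3 / (40^3.3 + 83^3.3)
Y = 91.75%

91.75%


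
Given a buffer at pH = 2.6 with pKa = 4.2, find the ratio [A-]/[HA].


[A-]/[HA] = 10^(pH - pKa)
= 10^(2.6 - 4.2)
= 0.0251

0.0251


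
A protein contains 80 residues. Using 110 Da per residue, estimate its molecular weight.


MW = n_residues * 110 Da
MW = 80 * 110
MW = 8800 Da

8800 Da


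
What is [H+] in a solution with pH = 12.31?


[H+] = 10^(-pH)
[H+] = 10^(-12.31)
[H+] = 4.898e-13 M

4.898e-13 M


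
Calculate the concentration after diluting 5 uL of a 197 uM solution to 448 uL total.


C2 = C1 * V1 / V2
C2 = 197 * 5 / 448
C2 = 2.1987 uM

2.1987 uM


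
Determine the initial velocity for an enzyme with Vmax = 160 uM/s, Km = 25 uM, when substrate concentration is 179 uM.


v = Vmax * [S] / (Km + [S])
v = 160 * 179 / (25 + 179)
v = 140.3922 uM/s

140.3922 uM/s


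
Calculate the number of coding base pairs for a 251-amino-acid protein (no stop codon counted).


Each amino acid = 1 codon = 3 bp
bp = 251 * 3 = 753 bp

753 bp
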